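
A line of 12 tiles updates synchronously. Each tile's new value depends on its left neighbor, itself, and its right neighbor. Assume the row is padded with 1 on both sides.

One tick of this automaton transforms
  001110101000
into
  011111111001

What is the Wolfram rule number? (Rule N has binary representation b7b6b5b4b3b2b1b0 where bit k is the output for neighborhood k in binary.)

position 3: 111 → 1  (bit 7 = 1)
position 4: 110 → 1  (bit 6 = 1)
position 5: 101 → 1  (bit 5 = 1)
position 0: 100 → 0  (bit 4 = 0)
position 2: 011 → 1  (bit 3 = 1)
position 6: 010 → 1  (bit 2 = 1)
position 1: 001 → 1  (bit 1 = 1)
position 10: 000 → 0  (bit 0 = 0)
bits b7..b0 = 11101110 = 238

238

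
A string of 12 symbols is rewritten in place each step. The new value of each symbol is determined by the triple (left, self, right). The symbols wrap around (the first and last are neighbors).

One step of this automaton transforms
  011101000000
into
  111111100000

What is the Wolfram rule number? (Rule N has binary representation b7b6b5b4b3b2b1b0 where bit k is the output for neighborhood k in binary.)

position 2: 111 → 1  (bit 7 = 1)
position 3: 110 → 1  (bit 6 = 1)
position 4: 101 → 1  (bit 5 = 1)
position 6: 100 → 1  (bit 4 = 1)
position 1: 011 → 1  (bit 3 = 1)
position 5: 010 → 1  (bit 2 = 1)
position 0: 001 → 1  (bit 1 = 1)
position 7: 000 → 0  (bit 0 = 0)
bits b7..b0 = 11111110 = 254

254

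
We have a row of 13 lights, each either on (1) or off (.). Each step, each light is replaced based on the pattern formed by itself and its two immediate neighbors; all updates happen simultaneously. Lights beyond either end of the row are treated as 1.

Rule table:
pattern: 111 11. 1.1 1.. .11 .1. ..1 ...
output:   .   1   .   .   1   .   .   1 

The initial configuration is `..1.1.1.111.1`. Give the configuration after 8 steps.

...11.......1

........1.1.1
.111111.....1
.1....1.111.1
...11...1.1.1
.1.11.1.....1
...11...111.1
.1.11.1.1.1.1
...11.......1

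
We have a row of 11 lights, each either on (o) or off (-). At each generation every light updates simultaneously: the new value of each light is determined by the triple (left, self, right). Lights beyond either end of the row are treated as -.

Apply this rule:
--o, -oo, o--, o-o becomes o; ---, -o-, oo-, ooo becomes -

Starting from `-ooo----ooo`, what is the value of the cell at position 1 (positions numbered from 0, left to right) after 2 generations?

generation 1: oo--o--oo--
generation 2: o-oo-ooo-o-
position 1 holds -

-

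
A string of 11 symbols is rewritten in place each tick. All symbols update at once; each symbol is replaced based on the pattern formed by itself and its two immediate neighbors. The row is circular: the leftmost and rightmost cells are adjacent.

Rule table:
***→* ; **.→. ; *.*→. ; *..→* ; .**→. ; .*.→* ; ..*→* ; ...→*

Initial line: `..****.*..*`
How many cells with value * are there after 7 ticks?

**.**..****
*....**.***
.****....**
..**.****..
**....**.**
*.****....*
...**.****.
count of *: 6

6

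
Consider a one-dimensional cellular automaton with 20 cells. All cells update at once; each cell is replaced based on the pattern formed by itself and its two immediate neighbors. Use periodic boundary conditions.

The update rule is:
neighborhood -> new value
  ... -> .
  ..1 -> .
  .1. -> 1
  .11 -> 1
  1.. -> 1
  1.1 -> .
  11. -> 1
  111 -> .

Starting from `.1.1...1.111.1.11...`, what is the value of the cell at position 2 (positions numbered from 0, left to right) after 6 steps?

step 1: .1.11..1.1.1.1.111..
step 2: .1.111.1.1.1.1.1.11.
step 3: .1.1.1.1.1.1.1.1.111
step 4: .1.1.1.1.1.1.1.1.1.1
step 5: .1.1.1.1.1.1.1.1.1.1  (fixed point — unchanged through step 6)
position 2 holds .

.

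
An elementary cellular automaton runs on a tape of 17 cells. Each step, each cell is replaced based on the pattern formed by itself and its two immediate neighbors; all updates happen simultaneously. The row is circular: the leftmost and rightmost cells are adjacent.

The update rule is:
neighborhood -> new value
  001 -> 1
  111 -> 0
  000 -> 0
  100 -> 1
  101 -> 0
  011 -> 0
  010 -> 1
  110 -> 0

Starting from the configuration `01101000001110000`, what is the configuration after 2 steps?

11010010111011101

10001100010001000
11010010111011101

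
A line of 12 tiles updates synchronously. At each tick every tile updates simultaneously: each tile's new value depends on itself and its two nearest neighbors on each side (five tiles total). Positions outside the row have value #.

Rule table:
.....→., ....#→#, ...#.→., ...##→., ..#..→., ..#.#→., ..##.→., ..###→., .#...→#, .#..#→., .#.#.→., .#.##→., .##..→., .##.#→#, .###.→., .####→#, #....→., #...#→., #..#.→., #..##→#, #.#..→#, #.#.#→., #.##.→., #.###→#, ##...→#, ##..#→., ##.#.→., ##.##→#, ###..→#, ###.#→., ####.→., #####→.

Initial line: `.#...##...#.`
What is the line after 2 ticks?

#..#.#..#.#.

.##....#....
#..#.#..#.#.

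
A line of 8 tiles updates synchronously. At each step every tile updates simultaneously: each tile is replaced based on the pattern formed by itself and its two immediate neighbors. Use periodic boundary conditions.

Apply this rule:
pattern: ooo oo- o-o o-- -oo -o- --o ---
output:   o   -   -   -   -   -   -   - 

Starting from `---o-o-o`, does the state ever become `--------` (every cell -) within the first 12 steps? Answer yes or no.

yes

--------
all cells are - at step 1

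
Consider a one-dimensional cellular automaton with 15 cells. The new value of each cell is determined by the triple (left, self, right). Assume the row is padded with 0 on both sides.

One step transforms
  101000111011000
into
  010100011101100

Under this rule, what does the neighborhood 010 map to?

At position 0 the neighborhood is 010; the next row has 0 there.

0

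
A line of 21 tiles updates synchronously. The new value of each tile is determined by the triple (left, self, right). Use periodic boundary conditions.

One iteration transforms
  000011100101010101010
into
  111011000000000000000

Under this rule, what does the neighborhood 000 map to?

At position 0 the neighborhood is 000; the next row has 1 there.

1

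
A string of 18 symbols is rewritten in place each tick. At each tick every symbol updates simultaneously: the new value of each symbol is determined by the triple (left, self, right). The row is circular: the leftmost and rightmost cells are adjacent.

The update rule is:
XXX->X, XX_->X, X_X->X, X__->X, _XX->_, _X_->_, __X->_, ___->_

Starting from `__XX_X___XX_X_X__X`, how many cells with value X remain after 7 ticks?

8

X__XX_X___XX_X_X__
_X__XX_X___XX_X_X_
__X__XX_X___XX_X_X
X__X__XX_X___XX_X_
_X__X__XX_X___XX_X
X_X__X__XX_X___XX_
_X_X__X__XX_X___XX
count of X: 8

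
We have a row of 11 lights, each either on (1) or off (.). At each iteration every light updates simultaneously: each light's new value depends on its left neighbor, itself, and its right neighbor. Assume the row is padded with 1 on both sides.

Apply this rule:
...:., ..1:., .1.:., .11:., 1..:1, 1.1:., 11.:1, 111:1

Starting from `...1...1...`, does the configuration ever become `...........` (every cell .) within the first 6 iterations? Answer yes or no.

1...1...1..
11...1...1.
111...1....
1111...1...
11111...1..
111111...1.
iteration 6 is 111111...1., still not uniform .

no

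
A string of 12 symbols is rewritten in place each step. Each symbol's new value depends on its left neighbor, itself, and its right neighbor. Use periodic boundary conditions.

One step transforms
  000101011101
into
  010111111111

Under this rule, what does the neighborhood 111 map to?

1

At position 8 the neighborhood is 111; the next row has 1 there.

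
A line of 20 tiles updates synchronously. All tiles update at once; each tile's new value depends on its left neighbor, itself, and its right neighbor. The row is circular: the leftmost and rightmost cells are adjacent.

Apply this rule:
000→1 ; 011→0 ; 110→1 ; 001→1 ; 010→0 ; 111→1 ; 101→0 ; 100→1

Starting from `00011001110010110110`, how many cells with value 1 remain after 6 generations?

14

11101110111100010011
11100110011111101101
11111011101111100100
01111001100111111011
00111110111011111001
11011110011001111110
count of 1: 14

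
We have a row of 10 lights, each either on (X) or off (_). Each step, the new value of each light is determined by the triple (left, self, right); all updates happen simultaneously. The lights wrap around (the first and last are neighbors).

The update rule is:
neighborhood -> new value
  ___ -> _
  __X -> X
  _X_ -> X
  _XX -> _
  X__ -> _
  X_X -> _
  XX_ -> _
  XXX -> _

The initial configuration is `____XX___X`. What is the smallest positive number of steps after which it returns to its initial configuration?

5

___X____XX
__XX___X__
_X____XX__
XX___X____
____XX___X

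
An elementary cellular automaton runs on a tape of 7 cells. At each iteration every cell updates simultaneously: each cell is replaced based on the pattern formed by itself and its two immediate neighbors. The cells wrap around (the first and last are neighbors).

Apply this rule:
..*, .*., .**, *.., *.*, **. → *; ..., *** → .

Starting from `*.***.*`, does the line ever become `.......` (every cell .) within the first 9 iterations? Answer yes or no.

yes

iteration 1: ***.***
iteration 2: ..***..
iteration 3: .**.**.
iteration 4: *******
iteration 5: .......
all cells are . at iteration 5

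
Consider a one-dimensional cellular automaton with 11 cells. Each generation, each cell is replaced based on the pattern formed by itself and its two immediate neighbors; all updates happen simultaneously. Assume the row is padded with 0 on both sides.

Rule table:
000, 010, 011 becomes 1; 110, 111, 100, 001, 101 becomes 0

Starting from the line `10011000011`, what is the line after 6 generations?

generation 1: 10010011010
generation 2: 10010010010
generation 3: 10010010010  (fixed point — unchanged through generation 6)

10010010010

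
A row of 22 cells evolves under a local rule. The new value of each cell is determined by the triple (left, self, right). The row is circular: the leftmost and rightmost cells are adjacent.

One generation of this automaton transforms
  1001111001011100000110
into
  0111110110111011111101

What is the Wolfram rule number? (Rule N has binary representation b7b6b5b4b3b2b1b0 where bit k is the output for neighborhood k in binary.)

position 4: 111 → 1  (bit 7 = 1)
position 6: 110 → 0  (bit 6 = 0)
position 10: 101 → 1  (bit 5 = 1)
position 1: 100 → 1  (bit 4 = 1)
position 3: 011 → 1  (bit 3 = 1)
position 0: 010 → 0  (bit 2 = 0)
position 2: 001 → 1  (bit 1 = 1)
position 15: 000 → 1  (bit 0 = 1)
bits b7..b0 = 10111011 = 187

187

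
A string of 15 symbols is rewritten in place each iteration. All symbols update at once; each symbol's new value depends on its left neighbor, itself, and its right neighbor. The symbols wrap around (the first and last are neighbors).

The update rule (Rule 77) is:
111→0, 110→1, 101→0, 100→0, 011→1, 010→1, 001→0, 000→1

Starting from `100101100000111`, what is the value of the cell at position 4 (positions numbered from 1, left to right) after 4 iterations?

1

100101101110100
100101101010100
100101101010100  (fixed point — unchanged through iteration 4)
position 4 holds 1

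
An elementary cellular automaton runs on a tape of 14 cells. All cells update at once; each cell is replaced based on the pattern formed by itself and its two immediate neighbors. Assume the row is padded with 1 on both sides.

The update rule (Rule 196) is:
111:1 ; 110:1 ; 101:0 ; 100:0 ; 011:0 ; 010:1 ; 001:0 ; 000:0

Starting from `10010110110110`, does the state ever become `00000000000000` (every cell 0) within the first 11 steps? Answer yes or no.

no

10010010010010
10010010010010  (fixed point — unchanged through step 11)
step 11 is 10010010010010, still not uniform 0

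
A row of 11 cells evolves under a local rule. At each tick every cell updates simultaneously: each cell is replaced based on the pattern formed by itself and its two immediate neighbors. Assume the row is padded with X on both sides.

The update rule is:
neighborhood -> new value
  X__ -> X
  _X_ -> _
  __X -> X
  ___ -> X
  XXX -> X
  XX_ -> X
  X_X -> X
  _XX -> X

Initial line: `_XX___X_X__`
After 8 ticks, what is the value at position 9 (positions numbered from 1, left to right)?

X

XXXXXX_X_XX
XXXXXXX_XXX
XXXXXXXXXXX
XXXXXXXXXXX  (fixed point — unchanged through tick 8)
position 9 holds X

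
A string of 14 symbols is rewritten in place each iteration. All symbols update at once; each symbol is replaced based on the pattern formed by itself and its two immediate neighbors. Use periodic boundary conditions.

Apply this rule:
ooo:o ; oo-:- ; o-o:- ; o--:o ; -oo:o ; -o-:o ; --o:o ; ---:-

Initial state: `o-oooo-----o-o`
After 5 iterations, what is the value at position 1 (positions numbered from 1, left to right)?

iteration 1: --ooo-o---oo-o
iteration 2: oooo--oo-oo--o
iteration 3: ooo-ooo--o-ooo
iteration 4: oo--oo-ooo-ooo
iteration 5: o-ooo--oo--ooo
position 1 holds o

o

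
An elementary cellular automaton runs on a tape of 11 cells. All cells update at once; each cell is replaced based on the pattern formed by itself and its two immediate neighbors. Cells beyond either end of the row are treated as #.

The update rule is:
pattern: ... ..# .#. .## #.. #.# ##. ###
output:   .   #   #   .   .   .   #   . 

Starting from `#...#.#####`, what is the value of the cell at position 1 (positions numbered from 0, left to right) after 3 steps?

.

#..##......
#.#.#.....#
#.#.#....#.
position 1 holds .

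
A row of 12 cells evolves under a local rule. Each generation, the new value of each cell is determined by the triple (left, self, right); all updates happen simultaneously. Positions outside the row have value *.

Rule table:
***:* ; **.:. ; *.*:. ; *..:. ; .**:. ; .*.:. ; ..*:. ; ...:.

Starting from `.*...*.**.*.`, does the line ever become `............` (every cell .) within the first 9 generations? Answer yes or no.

generation 1: ............
all cells are . at generation 1

yes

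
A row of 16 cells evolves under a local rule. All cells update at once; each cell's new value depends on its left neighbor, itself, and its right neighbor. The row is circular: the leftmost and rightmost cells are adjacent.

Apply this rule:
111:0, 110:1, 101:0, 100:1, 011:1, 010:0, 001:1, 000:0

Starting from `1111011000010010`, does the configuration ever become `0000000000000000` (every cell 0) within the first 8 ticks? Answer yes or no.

yes

1001011100101100
0110010111001111
0111100101111001
0100111001001110
1011101110111011
1010101010101010
0000000000000000
all cells are 0 at tick 7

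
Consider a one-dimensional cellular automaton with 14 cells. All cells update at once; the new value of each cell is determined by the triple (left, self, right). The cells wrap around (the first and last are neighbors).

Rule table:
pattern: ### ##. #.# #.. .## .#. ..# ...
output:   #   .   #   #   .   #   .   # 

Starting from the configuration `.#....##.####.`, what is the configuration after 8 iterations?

.####...#.##.#
#.##.##.##..##
.#..#..#..#..#
###.##.##.##.#
##.#..#..#..#.
..###.##.##.##
#..#.#..#..#..
##.####.##.##.

##.####.##.##.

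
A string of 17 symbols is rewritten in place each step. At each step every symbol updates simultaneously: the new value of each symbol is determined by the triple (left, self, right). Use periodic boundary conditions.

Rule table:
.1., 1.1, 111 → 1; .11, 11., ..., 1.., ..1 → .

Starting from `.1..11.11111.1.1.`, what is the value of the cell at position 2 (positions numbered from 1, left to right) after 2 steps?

1

step 1: .1....1.111.1111.
step 2: .1....11.1.1.11..
position 2 holds 1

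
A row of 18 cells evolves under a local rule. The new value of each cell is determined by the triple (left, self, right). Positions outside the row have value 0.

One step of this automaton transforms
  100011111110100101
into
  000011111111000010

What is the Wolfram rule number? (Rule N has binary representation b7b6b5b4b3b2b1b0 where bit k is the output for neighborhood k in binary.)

232

position 5: 111 → 1  (bit 7 = 1)
position 10: 110 → 1  (bit 6 = 1)
position 11: 101 → 1  (bit 5 = 1)
position 1: 100 → 0  (bit 4 = 0)
position 4: 011 → 1  (bit 3 = 1)
position 0: 010 → 0  (bit 2 = 0)
position 3: 001 → 0  (bit 1 = 0)
position 2: 000 → 0  (bit 0 = 0)
bits b7..b0 = 11101000 = 232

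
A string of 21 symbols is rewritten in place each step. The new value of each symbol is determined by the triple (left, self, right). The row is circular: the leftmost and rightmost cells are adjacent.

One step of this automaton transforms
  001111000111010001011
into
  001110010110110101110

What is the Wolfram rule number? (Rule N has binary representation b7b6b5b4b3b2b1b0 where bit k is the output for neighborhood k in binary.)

position 3: 111 → 1  (bit 7 = 1)
position 5: 110 → 0  (bit 6 = 0)
position 12: 101 → 1  (bit 5 = 1)
position 0: 100 → 0  (bit 4 = 0)
position 2: 011 → 1  (bit 3 = 1)
position 13: 010 → 1  (bit 2 = 1)
position 1: 001 → 0  (bit 1 = 0)
position 7: 000 → 1  (bit 0 = 1)
bits b7..b0 = 10101101 = 173

173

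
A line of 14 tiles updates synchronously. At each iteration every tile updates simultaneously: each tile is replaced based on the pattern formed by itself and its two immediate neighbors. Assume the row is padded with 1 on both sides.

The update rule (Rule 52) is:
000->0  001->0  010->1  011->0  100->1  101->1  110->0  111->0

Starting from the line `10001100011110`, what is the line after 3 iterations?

01000010000001
11100011000000
00010000100000

00010000100000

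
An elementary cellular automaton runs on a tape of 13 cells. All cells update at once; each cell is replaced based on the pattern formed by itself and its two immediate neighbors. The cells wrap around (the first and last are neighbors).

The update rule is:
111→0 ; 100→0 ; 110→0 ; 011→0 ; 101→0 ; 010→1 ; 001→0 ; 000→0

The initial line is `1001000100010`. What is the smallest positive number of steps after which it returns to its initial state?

1

step 1: 1001000100010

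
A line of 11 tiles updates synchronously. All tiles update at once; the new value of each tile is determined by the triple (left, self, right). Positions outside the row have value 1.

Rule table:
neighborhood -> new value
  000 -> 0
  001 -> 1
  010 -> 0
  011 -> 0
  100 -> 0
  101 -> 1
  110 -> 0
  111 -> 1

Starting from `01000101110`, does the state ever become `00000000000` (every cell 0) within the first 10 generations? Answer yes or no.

no

10001010101
00010101010
00101010101
01010101010
10101010101
01010101010  (repeats generation 4; period 2)
generation 10: 01010101010
generation 10 is 01010101010, still not uniform 0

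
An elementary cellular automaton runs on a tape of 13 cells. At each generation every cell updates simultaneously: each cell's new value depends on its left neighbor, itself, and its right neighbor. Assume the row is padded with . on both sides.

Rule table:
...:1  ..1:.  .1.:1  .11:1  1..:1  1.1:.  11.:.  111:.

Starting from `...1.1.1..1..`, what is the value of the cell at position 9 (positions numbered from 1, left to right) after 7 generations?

1

11.1.1.11.111
1..1.1.1..1..
11.1.1.11.111  (repeats generation 1; period 2)
generation 7: 11.1.1.11.111
position 9 holds 1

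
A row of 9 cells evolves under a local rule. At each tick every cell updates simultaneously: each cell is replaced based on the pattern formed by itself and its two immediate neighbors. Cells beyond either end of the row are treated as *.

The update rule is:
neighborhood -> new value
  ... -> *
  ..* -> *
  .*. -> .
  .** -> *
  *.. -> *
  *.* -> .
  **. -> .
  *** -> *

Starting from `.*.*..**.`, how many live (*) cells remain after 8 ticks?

....***..
******.**
*****..**
****.****
***..****
**.******
*..******
.********
count of *: 8

8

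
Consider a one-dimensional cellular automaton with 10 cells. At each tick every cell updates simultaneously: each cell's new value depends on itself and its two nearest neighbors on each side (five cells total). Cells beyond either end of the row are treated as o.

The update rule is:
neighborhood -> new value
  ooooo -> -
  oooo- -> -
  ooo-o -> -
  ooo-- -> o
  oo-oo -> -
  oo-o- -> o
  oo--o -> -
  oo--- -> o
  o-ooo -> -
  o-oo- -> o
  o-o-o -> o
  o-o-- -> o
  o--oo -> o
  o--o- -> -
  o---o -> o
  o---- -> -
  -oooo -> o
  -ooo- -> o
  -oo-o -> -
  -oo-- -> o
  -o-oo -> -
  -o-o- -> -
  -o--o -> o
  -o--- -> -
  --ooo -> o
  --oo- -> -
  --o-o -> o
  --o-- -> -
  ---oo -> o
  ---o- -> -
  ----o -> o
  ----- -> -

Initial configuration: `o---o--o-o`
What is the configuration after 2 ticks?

tick 1: ooo--o-o--
tick 2: --o--o-ooo

--o--o-ooo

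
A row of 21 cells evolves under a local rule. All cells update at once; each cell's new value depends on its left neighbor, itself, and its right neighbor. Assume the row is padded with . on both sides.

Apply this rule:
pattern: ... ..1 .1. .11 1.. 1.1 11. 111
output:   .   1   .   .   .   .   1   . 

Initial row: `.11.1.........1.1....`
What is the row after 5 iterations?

iteration 1: 1.1..........1.......
iteration 2: ............1........
iteration 3: ...........1.........
iteration 4: ..........1..........
iteration 5: .........1...........

.........1...........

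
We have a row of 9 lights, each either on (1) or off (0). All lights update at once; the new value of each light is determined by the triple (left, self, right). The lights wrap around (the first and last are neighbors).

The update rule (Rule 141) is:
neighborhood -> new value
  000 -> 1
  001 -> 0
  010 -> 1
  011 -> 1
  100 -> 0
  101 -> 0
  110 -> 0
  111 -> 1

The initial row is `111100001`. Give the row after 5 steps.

010101001

step 1: 111001101
step 2: 110001001
step 3: 100101001
step 4: 000101001
step 5: 010101001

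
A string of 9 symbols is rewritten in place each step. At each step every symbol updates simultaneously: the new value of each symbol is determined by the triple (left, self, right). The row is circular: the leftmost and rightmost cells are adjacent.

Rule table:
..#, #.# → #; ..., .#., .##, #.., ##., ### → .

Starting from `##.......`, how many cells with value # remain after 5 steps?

1

........#
.......#.
......#..
.....#...
....#....
count of #: 1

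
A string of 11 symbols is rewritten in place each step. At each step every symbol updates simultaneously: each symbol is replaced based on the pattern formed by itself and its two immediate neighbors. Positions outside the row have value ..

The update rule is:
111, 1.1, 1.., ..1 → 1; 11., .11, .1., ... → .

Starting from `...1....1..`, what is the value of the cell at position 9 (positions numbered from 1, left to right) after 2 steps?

1

..1.1..1.1.
.1.1.11.1.1
position 9 holds 1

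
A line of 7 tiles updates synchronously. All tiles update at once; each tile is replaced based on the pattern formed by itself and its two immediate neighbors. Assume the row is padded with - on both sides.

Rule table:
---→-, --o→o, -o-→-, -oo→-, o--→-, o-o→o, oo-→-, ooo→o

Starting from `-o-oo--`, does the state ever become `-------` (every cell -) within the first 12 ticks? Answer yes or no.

yes

o-o----
-o-----
o------
-------
all cells are - at tick 4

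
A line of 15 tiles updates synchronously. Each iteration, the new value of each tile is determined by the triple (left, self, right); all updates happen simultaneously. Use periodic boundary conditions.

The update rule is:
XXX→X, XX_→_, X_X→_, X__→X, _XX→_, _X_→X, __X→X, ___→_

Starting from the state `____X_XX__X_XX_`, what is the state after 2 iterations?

iteration 1: ___XX___XXX___X
iteration 2: X_X__X_X_X_X_XX

X_X__X_X_X_X_XX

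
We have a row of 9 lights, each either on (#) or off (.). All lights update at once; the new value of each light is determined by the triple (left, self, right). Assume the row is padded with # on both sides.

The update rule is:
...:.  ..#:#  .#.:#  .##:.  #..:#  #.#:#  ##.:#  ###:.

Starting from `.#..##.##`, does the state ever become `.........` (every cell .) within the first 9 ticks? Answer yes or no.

tick 1: ####.##..
tick 2: ...##.###
tick 3: #.#.##...
tick 4: ####.##.#
tick 5: ...##.##.
tick 6: #.#.##.##
tick 7: ####.##..  (repeats tick 1; period 6)
tick 9: #.#.##...
tick 9 is #.#.##..., still not uniform .

no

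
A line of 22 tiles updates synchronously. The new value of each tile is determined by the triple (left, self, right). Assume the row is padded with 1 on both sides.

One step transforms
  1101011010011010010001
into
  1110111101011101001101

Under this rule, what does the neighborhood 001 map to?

At position 10 the neighborhood is 001; the next row has 0 there.

0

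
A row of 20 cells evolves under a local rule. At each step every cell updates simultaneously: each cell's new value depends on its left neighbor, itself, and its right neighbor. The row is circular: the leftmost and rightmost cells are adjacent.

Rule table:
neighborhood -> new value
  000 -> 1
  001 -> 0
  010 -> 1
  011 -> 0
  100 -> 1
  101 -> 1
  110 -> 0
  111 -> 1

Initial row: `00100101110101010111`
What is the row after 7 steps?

10111010110111101011

step 1: 10110110101111111010
step 2: 11001001110111110111
step 3: 10101100101011101011
step 4: 01110010111101011101
step 5: 10101011011011101011
step 6: 01111100100101011101
step 7: 10111010110111101011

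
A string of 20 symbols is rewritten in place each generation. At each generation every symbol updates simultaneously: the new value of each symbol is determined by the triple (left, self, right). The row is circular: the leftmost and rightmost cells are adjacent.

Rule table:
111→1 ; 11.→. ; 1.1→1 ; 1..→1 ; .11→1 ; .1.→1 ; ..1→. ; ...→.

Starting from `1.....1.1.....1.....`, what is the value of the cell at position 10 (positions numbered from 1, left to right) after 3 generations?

11....1111....11....
1.1...111.1...1.1...
1111..11.111..1111..
position 10 holds 1

1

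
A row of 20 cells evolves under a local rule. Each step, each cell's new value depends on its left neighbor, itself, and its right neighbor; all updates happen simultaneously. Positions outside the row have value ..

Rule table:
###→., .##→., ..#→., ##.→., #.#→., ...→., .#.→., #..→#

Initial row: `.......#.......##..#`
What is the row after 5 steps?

........#........#..
.........#........#.
..........#........#
...........#........
............#.......

............#.......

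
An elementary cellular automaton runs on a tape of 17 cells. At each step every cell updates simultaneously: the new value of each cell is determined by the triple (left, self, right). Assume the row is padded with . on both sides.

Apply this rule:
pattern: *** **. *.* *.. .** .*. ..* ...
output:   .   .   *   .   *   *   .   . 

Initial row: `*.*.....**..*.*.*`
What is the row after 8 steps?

***.....*...*****
*.......*...*....
*.......*...*....  (fixed point — unchanged through step 8)

*.......*...*....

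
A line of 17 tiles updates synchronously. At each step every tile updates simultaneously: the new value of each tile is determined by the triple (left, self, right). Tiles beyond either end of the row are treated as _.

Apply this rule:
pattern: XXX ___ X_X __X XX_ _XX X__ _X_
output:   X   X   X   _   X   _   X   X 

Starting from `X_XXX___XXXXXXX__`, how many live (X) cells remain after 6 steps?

XX_XXXX__XXXXXXXX
_XX_XXXX__XXXXXXX
__XX_XXXX__XXXXXX
X__XX_XXXX__XXXXX
XX__XX_XXXX__XXXX
_XX__XX_XXXX__XXX
count of X: 11

11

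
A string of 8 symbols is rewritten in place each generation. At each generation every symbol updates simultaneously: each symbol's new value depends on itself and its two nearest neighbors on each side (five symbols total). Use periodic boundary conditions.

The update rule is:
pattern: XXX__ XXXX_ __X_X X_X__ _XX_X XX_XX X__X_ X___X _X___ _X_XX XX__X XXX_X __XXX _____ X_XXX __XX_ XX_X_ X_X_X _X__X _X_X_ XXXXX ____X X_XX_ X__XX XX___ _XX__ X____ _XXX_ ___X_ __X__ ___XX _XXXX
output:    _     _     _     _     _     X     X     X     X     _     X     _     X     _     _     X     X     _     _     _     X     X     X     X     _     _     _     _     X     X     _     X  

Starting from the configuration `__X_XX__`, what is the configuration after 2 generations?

X_XXXXX_

XX__X___
X_XXXXX_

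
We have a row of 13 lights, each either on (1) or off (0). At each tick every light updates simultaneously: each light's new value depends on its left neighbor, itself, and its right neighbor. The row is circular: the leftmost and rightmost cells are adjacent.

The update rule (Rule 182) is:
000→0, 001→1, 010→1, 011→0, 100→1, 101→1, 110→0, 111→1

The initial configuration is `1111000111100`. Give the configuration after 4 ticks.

0110101011011
1001111100100
1110111011111
1101010101111

1101010101111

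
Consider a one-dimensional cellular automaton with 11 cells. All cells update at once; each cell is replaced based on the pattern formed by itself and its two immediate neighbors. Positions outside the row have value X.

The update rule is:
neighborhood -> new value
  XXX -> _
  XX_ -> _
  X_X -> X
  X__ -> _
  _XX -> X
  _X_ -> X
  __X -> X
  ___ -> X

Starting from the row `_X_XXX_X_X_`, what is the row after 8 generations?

generation 1: XXXX__XXXXX
generation 2: _____XX____
generation 3: _XXXXX__XXX
generation 4: XX_____XX__
generation 5: ___XXXXX__X
generation 6: _XXX_____XX
generation 7: XX___XXXXX_
generation 8: ___XXX____X

___XXX____X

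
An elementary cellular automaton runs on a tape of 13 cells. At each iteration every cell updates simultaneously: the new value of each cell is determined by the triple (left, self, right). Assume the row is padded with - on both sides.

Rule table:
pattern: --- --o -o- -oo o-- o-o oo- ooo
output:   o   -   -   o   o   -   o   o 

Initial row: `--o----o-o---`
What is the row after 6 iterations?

o--ooo----ooo
-o-oooooo-ooo
---oooooo-ooo
oo-oooooo-ooo
oo-oooooo-ooo  (fixed point — unchanged through iteration 6)

oo-oooooo-ooo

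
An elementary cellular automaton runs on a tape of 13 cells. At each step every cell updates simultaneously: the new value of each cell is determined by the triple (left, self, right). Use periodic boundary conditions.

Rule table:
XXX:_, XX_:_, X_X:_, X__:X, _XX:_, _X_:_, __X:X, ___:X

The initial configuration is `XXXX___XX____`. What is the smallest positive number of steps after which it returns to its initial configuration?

2

step 1: ____XXX__XXXX
step 2: XXXX___XX____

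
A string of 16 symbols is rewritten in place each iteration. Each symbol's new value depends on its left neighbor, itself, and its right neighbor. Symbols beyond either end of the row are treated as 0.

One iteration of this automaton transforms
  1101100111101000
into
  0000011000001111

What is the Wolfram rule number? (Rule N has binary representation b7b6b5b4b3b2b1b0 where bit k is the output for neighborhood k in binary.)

23

position 8: 111 → 0  (bit 7 = 0)
position 1: 110 → 0  (bit 6 = 0)
position 2: 101 → 0  (bit 5 = 0)
position 5: 100 → 1  (bit 4 = 1)
position 0: 011 → 0  (bit 3 = 0)
position 12: 010 → 1  (bit 2 = 1)
position 6: 001 → 1  (bit 1 = 1)
position 14: 000 → 1  (bit 0 = 1)
bits b7..b0 = 00010111 = 23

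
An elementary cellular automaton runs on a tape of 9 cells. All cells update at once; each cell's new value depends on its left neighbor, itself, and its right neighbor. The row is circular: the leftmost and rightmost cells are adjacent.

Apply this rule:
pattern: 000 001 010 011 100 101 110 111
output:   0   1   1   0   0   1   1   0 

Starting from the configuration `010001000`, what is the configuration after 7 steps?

001000100

step 1: 110011000
step 2: 010101001
step 3: 111111011
step 4: 000001100
step 5: 000010100
step 6: 000111100
step 7: 001000100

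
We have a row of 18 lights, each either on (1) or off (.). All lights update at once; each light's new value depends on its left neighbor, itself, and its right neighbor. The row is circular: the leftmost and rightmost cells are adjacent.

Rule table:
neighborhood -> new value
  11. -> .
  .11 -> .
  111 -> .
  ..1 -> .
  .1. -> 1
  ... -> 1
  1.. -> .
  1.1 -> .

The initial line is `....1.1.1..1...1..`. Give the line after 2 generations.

....1.1.1..1.1.1..

111.1.1.1..1.1.1.1
....1.1.1..1.1.1..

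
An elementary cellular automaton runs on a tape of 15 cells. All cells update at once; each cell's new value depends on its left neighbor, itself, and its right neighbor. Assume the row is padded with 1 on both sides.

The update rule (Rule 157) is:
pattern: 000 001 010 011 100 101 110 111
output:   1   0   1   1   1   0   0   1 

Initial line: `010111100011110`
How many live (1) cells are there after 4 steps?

step 1: 010111011011100
step 2: 010110010011010
step 3: 010101011010010
step 4: 010101010011010
count of 1: 7

7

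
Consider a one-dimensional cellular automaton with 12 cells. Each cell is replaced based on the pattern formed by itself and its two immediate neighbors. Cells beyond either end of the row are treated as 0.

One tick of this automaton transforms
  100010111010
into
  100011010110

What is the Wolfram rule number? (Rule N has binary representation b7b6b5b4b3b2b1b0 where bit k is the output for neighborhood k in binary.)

position 7: 111 → 1  (bit 7 = 1)
position 8: 110 → 0  (bit 6 = 0)
position 5: 101 → 1  (bit 5 = 1)
position 1: 100 → 0  (bit 4 = 0)
position 6: 011 → 0  (bit 3 = 0)
position 0: 010 → 1  (bit 2 = 1)
position 3: 001 → 0  (bit 1 = 0)
position 2: 000 → 0  (bit 0 = 0)
bits b7..b0 = 10100100 = 164

164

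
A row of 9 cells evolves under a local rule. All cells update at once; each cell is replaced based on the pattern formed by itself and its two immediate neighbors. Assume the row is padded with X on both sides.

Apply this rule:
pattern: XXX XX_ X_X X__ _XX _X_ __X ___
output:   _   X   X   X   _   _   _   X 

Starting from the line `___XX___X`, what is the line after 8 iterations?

_XX__XXX_

XX__XXX__
_XX___XX_
X_XXX__XX
XX__XX___
_XX__XXX_
X_XX___XX
XX_XXX___
_XX__XXX_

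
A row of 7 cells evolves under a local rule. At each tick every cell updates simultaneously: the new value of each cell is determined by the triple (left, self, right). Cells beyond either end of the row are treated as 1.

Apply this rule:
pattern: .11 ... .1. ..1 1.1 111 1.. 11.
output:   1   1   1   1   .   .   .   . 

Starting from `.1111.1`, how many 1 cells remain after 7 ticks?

tick 1: .1....1
tick 2: .1.1111
tick 3: .1.1...
tick 4: .1.1.11
tick 5: .1.1.1.
tick 6: .1.1.1.  (fixed point — unchanged through tick 7)
count of 1: 3

3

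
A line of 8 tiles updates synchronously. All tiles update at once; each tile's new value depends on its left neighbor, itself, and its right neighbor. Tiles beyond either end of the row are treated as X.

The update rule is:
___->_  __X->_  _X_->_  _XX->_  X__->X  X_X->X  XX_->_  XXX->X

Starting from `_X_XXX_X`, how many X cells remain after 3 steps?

step 1: X_X_X_X_
step 2: _X_X_X_X
step 3: X_X_X_X_
count of X: 4

4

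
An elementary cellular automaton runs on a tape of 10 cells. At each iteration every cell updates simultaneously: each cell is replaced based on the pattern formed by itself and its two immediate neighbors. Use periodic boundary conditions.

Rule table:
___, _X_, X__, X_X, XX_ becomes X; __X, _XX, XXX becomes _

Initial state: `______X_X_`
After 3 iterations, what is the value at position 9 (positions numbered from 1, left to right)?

X

XXXXX_XXXX
____XX____
XXX__XXXXX
position 9 holds X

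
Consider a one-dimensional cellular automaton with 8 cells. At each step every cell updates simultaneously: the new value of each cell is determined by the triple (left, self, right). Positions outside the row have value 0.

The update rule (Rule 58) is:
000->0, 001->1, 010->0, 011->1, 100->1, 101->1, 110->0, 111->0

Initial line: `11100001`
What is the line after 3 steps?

step 1: 10010010
step 2: 01101101
step 3: 11011010

11011010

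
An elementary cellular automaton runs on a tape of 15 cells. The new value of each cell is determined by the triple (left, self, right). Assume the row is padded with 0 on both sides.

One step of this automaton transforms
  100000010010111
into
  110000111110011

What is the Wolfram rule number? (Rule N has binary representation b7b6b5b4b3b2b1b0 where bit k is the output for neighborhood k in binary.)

position 13: 111 → 1  (bit 7 = 1)
position 14: 110 → 1  (bit 6 = 1)
position 11: 101 → 0  (bit 5 = 0)
position 1: 100 → 1  (bit 4 = 1)
position 12: 011 → 0  (bit 3 = 0)
position 0: 010 → 1  (bit 2 = 1)
position 6: 001 → 1  (bit 1 = 1)
position 2: 000 → 0  (bit 0 = 0)
bits b7..b0 = 11010110 = 214

214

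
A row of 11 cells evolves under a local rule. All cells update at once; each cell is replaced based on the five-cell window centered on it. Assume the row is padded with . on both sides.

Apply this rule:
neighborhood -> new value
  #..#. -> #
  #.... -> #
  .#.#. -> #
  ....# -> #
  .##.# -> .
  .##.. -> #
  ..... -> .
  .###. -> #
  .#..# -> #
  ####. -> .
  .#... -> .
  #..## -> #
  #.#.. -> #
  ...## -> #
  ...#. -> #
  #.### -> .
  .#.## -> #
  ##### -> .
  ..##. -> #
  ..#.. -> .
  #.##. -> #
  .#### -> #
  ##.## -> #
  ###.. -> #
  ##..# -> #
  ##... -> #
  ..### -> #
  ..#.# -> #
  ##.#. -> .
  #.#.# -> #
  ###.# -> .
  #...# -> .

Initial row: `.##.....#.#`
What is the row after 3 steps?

step 1: #####.#####
step 2: ##...#.#..#
step 3: ###.######.

###.######.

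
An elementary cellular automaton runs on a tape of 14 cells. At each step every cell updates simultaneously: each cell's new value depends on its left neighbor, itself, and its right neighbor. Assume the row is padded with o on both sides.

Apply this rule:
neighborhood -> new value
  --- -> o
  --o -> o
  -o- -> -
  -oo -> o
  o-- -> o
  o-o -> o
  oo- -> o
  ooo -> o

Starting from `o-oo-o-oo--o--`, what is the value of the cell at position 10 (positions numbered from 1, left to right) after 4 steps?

ooooo-ooooo-oo
oooooooooooooo
oooooooooooooo  (fixed point — unchanged through step 4)
position 10 holds o

o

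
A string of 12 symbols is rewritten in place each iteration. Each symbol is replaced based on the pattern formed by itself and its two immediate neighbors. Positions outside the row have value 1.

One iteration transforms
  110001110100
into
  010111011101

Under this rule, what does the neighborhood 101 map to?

At position 8 the neighborhood is 101; the next row has 1 there.

1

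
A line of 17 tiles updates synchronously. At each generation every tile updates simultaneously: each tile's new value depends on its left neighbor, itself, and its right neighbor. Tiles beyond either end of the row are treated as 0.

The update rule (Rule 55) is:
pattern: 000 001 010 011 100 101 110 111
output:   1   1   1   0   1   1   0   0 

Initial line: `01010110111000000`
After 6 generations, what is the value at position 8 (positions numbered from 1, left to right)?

11111001000111111
00000111111000000
11111000000111111
00000111111000000  (repeats generation 2; period 2)
generation 6: 00000111111000000
position 8 holds 1

1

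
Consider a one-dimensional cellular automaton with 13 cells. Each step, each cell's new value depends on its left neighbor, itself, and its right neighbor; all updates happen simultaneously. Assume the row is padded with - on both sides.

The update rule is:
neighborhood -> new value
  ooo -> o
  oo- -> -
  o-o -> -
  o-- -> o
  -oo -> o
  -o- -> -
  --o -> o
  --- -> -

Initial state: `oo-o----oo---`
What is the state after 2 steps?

o---o--oo-o--
-o-o-ooo---o-

-o-o-ooo---o-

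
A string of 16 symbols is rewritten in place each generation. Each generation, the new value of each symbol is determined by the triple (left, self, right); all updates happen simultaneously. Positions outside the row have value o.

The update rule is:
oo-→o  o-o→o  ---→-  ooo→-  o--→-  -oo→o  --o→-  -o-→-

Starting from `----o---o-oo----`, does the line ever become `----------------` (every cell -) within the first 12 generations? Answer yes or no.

---------ooo----
---------o-o----
----------o-----
----------------
all cells are - at generation 4

yes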